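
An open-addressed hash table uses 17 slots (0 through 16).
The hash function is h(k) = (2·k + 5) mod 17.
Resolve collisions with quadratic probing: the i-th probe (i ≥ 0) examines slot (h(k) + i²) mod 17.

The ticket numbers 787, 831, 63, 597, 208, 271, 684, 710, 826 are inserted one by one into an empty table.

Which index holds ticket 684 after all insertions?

14

787 hashes to 15; slot 15 is free → place at 15.
831 hashes to 1; slot 1 is free → place at 1.
63 hashes to 12; slot 12 is free → place at 12.
597 hashes to 9; slot 9 is free → place at 9.
208 hashes to 13; slot 13 is free → place at 13.
271 hashes to 3; slot 3 is free → place at 3.
684 hashes to 13; 13 taken → place at 14.
710 hashes to 14; 14,15,1 taken → place at 6.
826 hashes to 8; slot 8 is free → place at 8.
Table: [_, 831, _, 271, _, _, 710, _, 826, 597, _, _, 63, 208, 684, 787, _]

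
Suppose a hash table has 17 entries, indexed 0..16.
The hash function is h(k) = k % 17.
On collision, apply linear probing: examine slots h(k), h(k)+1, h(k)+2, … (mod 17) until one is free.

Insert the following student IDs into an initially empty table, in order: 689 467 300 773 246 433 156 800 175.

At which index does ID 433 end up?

Insert 689: h=9, slot 9 empty → index 9.
Insert 467: h=8, slot 8 empty → index 8.
Insert 300: h=11, slot 11 empty → index 11.
Insert 773: h=8, slots 8,9 occupied → index 10.
Insert 246: h=8, slots 8,9,10,11 occupied → index 12.
Insert 433: h=8, slots 8,9,10,11,12 occupied → index 13.
Insert 156: h=3, slot 3 empty → index 3.
Insert 800: h=1, slot 1 empty → index 1.
Insert 175: h=5, slot 5 empty → index 5.
Table: [_, 800, _, 156, _, 175, _, _, 467, 689, 773, 300, 246, 433, _, _, _]

13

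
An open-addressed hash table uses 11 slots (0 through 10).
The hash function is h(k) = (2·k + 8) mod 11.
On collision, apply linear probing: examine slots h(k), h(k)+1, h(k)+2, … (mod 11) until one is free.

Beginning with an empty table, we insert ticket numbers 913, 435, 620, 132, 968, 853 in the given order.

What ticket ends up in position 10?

132

913 hashes to 8; slot 8 is free => place at 8.
435 hashes to 9; slot 9 is free => place at 9.
620 hashes to 5; slot 5 is free => place at 5.
132 hashes to 8; 8,9 taken => place at 10.
968 hashes to 8; 8,9,10 taken => place at 0.
853 hashes to 9; 9,10,0 taken => place at 1.
Table: [968, 853, ., ., ., 620, ., ., 913, 435, 132]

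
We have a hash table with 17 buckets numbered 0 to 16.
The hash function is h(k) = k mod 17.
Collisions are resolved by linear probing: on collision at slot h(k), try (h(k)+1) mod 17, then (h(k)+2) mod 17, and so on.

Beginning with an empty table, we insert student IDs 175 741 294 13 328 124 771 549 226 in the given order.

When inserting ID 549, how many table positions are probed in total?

7

175: h=5 → slot 5
741: h=10 → slot 10
294: h=5, probe 5,6 → slot 6
13: h=13 → slot 13
328: h=5, probe 5,6,7 → slot 7
124: h=5, probe 5,6,7,8 → slot 8
771: h=6, probe 6,7,8,9 → slot 9
549: h=5, probe 5,6,7,8,9,10,11 → slot 11
226: h=5, probe 5,6,7,8,9,10,11,12 → slot 12
Table: [∅, ∅, ∅, ∅, ∅, 175, 294, 328, 124, 771, 741, 549, 226, 13, ∅, ∅, ∅]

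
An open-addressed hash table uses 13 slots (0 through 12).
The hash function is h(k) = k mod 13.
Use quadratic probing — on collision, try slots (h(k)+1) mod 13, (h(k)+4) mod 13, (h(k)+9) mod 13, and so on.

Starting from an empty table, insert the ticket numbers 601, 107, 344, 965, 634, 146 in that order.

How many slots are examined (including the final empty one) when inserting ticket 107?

2

601: h=3 => slot 3
107: h=3, probe 3,4 => slot 4
344: h=6 => slot 6
965: h=3, probe 3,4,7 => slot 7
634: h=10 => slot 10
146: h=3, probe 3,4,7,12 => slot 12
Table: [., ., ., 601, 107, ., 344, 965, ., ., 634, ., 146]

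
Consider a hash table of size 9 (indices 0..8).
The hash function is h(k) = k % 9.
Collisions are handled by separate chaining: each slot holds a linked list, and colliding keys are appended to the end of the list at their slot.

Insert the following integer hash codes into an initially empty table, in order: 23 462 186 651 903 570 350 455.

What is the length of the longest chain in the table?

4

23 → bucket 5
462 → bucket 3
186 → bucket 6
651 → bucket 3 (collision)
903 → bucket 3 (collision)
570 → bucket 3 (collision)
350 → bucket 8
455 → bucket 5 (collision)
Final buckets:
0: ∅
1: ∅
2: ∅
3: 462 -> 651 -> 903 -> 570
4: ∅
5: 23 -> 455
6: 186
7: ∅
8: 350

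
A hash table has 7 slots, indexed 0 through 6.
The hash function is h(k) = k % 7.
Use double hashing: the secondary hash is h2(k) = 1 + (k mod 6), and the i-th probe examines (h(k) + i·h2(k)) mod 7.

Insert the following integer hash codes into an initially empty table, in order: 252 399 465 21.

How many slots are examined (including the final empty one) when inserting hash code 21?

Insert 252: h=0, slot 0 empty => index 0.
Insert 399: h=0, h2=4, slot 0 occupied => index 4.
Insert 465: h=3, slot 3 empty => index 3.
Insert 21: h=0, h2=4, slots 0,4 occupied => index 1.
Table: [252, 21, ∅, 465, 399, ∅, ∅]

3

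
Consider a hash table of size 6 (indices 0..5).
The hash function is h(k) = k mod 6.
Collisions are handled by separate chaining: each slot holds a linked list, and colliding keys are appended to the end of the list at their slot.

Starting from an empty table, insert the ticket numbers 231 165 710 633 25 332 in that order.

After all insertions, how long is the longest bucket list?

Insert 231: h=3, bucket 3 empty -> new chain.
Insert 165: h=3, bucket 3 nonempty -> append to chain.
Insert 710: h=2, bucket 2 empty -> new chain.
Insert 633: h=3, bucket 3 nonempty -> append to chain.
Insert 25: h=1, bucket 1 empty -> new chain.
Insert 332: h=2, bucket 2 nonempty -> append to chain.
Final buckets:
0: -
1: 25
2: 710 -> 332
3: 231 -> 165 -> 633
4: -
5: -

3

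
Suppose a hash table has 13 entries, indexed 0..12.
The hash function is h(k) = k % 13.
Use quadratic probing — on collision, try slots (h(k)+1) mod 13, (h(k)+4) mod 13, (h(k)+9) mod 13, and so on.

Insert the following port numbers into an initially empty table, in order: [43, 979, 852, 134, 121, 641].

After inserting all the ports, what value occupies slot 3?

641

43 hashes to 4; slot 4 is free → place at 4.
979 hashes to 4; 4 taken → place at 5.
852 hashes to 7; slot 7 is free → place at 7.
134 hashes to 4; 4,5 taken → place at 8.
121 hashes to 4; 4,5,8 taken → place at 0.
641 hashes to 4; 4,5,8,0,7 taken → place at 3.
Table: [121, -, -, 641, 43, 979, -, 852, 134, -, -, -, -]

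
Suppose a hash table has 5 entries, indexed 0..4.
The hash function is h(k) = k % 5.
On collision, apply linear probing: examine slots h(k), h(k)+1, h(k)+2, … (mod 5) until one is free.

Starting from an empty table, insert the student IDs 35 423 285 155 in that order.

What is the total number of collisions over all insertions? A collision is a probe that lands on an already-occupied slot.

3

35 hashes to 0; slot 0 is free -> place at 0.
423 hashes to 3; slot 3 is free -> place at 3.
285 hashes to 0; 0 taken -> place at 1.
155 hashes to 0; 0,1 taken -> place at 2.
Table: [35, 285, 155, 423, .]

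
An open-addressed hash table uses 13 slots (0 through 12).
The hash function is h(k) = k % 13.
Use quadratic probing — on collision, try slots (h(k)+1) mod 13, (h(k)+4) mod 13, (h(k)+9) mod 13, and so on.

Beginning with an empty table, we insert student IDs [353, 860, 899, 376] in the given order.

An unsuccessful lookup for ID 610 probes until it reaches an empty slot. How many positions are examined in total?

Insert 353: h=2, slot 2 empty => index 2.
Insert 860: h=2, slot 2 occupied => index 3.
Insert 899: h=2, slots 2,3 occupied => index 6.
Insert 376: h=12, slot 12 empty => index 12.
Table: [—, —, 353, 860, —, —, 899, —, —, —, —, —, 376]
Lookup 610: h=12, probe 12,0 → slot 0 empty, not found.

2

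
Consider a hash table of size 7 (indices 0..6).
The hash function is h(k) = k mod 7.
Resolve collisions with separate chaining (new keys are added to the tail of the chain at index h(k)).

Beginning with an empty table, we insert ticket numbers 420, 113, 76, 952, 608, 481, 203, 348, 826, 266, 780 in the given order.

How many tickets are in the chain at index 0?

Insert 420: h=0, bucket 0 empty -> new chain.
Insert 113: h=1, bucket 1 empty -> new chain.
Insert 76: h=6, bucket 6 empty -> new chain.
Insert 952: h=0, bucket 0 nonempty -> append to chain.
Insert 608: h=6, bucket 6 nonempty -> append to chain.
Insert 481: h=5, bucket 5 empty -> new chain.
Insert 203: h=0, bucket 0 nonempty -> append to chain.
Insert 348: h=5, bucket 5 nonempty -> append to chain.
Insert 826: h=0, bucket 0 nonempty -> append to chain.
Insert 266: h=0, bucket 0 nonempty -> append to chain.
Insert 780: h=3, bucket 3 empty -> new chain.
Final buckets:
0: 420 -> 952 -> 203 -> 826 -> 266
1: 113
2: .
3: 780
4: .
5: 481 -> 348
6: 76 -> 608

5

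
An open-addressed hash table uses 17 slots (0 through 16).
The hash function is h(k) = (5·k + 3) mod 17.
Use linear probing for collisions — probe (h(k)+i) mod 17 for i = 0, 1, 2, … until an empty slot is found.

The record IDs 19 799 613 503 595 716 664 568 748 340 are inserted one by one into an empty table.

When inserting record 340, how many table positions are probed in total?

5

Insert 19: h=13, slot 13 empty -> index 13.
Insert 799: h=3, slot 3 empty -> index 3.
Insert 613: h=8, slot 8 empty -> index 8.
Insert 503: h=2, slot 2 empty -> index 2.
Insert 595: h=3, slot 3 occupied -> index 4.
Insert 716: h=13, slot 13 occupied -> index 14.
Insert 664: h=8, slot 8 occupied -> index 9.
Insert 568: h=4, slot 4 occupied -> index 5.
Insert 748: h=3, slots 3,4,5 occupied -> index 6.
Insert 340: h=3, slots 3,4,5,6 occupied -> index 7.
Table: [_, _, 503, 799, 595, 568, 748, 340, 613, 664, _, _, _, 19, 716, _, _]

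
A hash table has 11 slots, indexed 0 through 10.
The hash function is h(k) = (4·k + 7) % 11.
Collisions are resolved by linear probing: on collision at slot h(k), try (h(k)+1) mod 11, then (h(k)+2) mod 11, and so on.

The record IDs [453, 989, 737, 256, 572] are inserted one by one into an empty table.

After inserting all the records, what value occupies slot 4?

453

453 hashes to 4; slot 4 is free -> place at 4.
989 hashes to 3; slot 3 is free -> place at 3.
737 hashes to 7; slot 7 is free -> place at 7.
256 hashes to 8; slot 8 is free -> place at 8.
572 hashes to 7; 7,8 taken -> place at 9.
Table: [., ., ., 989, 453, ., ., 737, 256, 572, .]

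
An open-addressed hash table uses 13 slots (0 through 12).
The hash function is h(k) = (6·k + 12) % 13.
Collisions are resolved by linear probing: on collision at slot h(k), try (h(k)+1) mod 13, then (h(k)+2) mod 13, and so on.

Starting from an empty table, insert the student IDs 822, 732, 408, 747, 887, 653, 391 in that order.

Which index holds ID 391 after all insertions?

7

822: h=4 -> slot 4
732: h=10 -> slot 10
408: h=3 -> slot 3
747: h=9 -> slot 9
887: h=4, probe 4,5 -> slot 5
653: h=4, probe 4,5,6 -> slot 6
391: h=5, probe 5,6,7 -> slot 7
Table: [., ., ., 408, 822, 887, 653, 391, ., 747, 732, ., .]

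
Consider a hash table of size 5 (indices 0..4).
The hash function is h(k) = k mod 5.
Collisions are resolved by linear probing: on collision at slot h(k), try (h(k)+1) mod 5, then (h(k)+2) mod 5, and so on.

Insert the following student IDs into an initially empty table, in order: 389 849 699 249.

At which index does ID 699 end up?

389: h=4 → slot 4
849: h=4, probe 4,0 → slot 0
699: h=4, probe 4,0,1 → slot 1
249: h=4, probe 4,0,1,2 → slot 2
Table: [849, 699, 249, ∅, 389]

1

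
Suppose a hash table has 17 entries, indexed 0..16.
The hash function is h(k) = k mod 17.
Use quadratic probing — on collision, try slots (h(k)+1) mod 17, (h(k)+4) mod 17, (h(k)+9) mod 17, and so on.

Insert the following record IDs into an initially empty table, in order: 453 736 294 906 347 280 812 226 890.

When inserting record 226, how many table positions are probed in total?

453: h=11 -> slot 11
736: h=5 -> slot 5
294: h=5, probe 5,6 -> slot 6
906: h=5, probe 5,6,9 -> slot 9
347: h=7 -> slot 7
280: h=8 -> slot 8
812: h=13 -> slot 13
226: h=5, probe 5,6,9,14 -> slot 14
890: h=6, probe 6,7,10 -> slot 10
Table: [∅, ∅, ∅, ∅, ∅, 736, 294, 347, 280, 906, 890, 453, ∅, 812, 226, ∅, ∅]

4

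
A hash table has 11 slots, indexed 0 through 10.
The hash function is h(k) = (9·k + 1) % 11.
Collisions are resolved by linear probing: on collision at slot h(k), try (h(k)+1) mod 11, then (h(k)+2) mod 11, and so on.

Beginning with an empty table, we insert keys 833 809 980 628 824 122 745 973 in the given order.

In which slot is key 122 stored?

2

833: h=7 → slot 7
809: h=0 → slot 0
980: h=10 → slot 10
628: h=10, probe 10,0,1 → slot 1
824: h=3 → slot 3
122: h=10, probe 10,0,1,2 → slot 2
745: h=7, probe 7,8 → slot 8
973: h=2, probe 2,3,4 → slot 4
Table: [809, 628, 122, 824, 973, —, —, 833, 745, —, 980]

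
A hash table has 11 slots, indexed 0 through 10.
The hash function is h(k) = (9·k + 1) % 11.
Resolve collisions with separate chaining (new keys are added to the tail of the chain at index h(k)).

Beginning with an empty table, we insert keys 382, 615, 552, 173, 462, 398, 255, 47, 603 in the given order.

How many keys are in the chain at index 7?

2

382 → bucket 7
615 → bucket 3
552 → bucket 8
173 → bucket 7 (collision)
462 → bucket 1
398 → bucket 8 (collision)
255 → bucket 8 (collision)
47 → bucket 6
603 → bucket 5
Final buckets:
0: .
1: 462
2: .
3: 615
4: .
5: 603
6: 47
7: 382 -> 173
8: 552 -> 398 -> 255
9: .
10: .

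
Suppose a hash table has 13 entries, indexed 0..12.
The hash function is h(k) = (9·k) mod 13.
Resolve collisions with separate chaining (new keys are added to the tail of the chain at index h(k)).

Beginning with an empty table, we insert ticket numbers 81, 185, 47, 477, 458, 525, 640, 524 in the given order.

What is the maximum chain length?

4

81 -> bucket 1
185 -> bucket 1 (collision)
47 -> bucket 7
477 -> bucket 3
458 -> bucket 1 (collision)
525 -> bucket 6
640 -> bucket 1 (collision)
524 -> bucket 10
Final buckets:
0: _
1: 81 -> 185 -> 458 -> 640
2: _
3: 477
4: _
5: _
6: 525
7: 47
8: _
9: _
10: 524
11: _
12: _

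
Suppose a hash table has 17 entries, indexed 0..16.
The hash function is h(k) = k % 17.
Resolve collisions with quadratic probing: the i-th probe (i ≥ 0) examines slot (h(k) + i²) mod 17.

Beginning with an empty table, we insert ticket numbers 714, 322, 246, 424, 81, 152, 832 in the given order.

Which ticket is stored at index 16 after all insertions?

714: h=0 => slot 0
322: h=16 => slot 16
246: h=8 => slot 8
424: h=16, probe 16,0,3 => slot 3
81: h=13 => slot 13
152: h=16, probe 16,0,3,8,15 => slot 15
832: h=16, probe 16,0,3,8,15,7 => slot 7
Table: [714, _, _, 424, _, _, _, 832, 246, _, _, _, _, 81, _, 152, 322]

322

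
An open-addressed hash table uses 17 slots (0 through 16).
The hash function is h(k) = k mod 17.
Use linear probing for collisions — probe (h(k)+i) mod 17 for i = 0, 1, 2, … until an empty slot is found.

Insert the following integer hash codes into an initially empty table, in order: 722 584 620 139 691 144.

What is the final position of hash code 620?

Insert 722: h=8, slot 8 empty => index 8.
Insert 584: h=6, slot 6 empty => index 6.
Insert 620: h=8, slot 8 occupied => index 9.
Insert 139: h=3, slot 3 empty => index 3.
Insert 691: h=11, slot 11 empty => index 11.
Insert 144: h=8, slots 8,9 occupied => index 10.
Table: [—, —, —, 139, —, —, 584, —, 722, 620, 144, 691, —, —, —, —, —]

9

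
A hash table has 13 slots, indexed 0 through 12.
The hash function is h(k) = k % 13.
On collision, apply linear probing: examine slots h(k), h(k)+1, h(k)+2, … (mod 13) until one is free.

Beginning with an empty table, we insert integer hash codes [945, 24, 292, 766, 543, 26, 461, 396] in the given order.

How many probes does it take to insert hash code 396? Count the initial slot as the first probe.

3

945 hashes to 9; slot 9 is free => place at 9.
24 hashes to 11; slot 11 is free => place at 11.
292 hashes to 6; slot 6 is free => place at 6.
766 hashes to 12; slot 12 is free => place at 12.
543 hashes to 10; slot 10 is free => place at 10.
26 hashes to 0; slot 0 is free => place at 0.
461 hashes to 6; 6 taken => place at 7.
396 hashes to 6; 6,7 taken => place at 8.
Table: [26, -, -, -, -, -, 292, 461, 396, 945, 543, 24, 766]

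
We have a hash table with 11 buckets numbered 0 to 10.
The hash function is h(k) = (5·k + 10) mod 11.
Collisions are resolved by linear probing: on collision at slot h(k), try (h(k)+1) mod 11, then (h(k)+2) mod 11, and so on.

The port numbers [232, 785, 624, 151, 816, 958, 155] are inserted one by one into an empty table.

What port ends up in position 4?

232: h=4 -> slot 4
785: h=8 -> slot 8
624: h=6 -> slot 6
151: h=6, probe 6,7 -> slot 7
816: h=9 -> slot 9
958: h=4, probe 4,5 -> slot 5
155: h=4, probe 4,5,6,7,8,9,10 -> slot 10
Table: [_, _, _, _, 232, 958, 624, 151, 785, 816, 155]

232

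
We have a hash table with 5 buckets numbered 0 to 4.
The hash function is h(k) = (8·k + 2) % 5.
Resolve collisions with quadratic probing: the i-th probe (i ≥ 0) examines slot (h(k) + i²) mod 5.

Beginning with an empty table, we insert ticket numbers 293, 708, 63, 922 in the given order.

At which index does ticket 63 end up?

0

293 hashes to 1; slot 1 is free => place at 1.
708 hashes to 1; 1 taken => place at 2.
63 hashes to 1; 1,2 taken => place at 0.
922 hashes to 3; slot 3 is free => place at 3.
Table: [63, 293, 708, 922, _]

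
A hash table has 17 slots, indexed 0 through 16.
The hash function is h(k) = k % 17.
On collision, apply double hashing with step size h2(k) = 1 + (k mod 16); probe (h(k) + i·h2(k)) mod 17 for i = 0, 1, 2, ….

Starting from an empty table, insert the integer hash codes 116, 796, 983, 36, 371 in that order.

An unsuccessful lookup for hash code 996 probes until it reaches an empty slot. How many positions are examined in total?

2

Insert 116: h=14, slot 14 empty => index 14.
Insert 796: h=14, h2=13, slot 14 occupied => index 10.
Insert 983: h=14, h2=8, slot 14 occupied => index 5.
Insert 36: h=2, slot 2 empty => index 2.
Insert 371: h=14, h2=4, slot 14 occupied => index 1.
Table: [., 371, 36, ., ., 983, ., ., ., ., 796, ., ., ., 116, ., .]
Lookup 996: h=10, h2=5, probe 10,15 → slot 15 empty, not found.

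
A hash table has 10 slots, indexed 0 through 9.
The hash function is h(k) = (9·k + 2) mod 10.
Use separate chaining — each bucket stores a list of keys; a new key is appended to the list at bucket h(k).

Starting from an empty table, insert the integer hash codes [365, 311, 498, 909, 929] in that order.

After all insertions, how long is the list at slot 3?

2

365 -> bucket 7
311 -> bucket 1
498 -> bucket 4
909 -> bucket 3
929 -> bucket 3 (collision)
Final buckets:
0: _
1: 311
2: _
3: 909 -> 929
4: 498
5: _
6: _
7: 365
8: _
9: _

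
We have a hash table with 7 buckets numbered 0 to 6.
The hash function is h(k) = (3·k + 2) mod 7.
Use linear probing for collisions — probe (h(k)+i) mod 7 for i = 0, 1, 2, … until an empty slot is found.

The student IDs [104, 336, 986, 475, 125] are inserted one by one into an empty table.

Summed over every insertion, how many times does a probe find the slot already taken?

7

104 hashes to 6; slot 6 is free => place at 6.
336 hashes to 2; slot 2 is free => place at 2.
986 hashes to 6; 6 taken => place at 0.
475 hashes to 6; 6,0 taken => place at 1.
125 hashes to 6; 6,0,1,2 taken => place at 3.
Table: [986, 475, 336, 125, _, _, 104]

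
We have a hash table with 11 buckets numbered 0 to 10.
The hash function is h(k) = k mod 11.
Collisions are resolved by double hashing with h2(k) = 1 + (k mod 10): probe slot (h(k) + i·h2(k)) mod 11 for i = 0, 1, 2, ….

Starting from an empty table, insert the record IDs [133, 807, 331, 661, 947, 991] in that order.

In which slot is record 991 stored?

7

Insert 133: h=1, slot 1 empty → index 1.
Insert 807: h=4, slot 4 empty → index 4.
Insert 331: h=1, h2=2, slot 1 occupied → index 3.
Insert 661: h=1, h2=2, slots 1,3 occupied → index 5.
Insert 947: h=1, h2=8, slot 1 occupied → index 9.
Insert 991: h=1, h2=2, slots 1,3,5 occupied → index 7.
Table: [—, 133, —, 331, 807, 661, —, 991, —, 947, —]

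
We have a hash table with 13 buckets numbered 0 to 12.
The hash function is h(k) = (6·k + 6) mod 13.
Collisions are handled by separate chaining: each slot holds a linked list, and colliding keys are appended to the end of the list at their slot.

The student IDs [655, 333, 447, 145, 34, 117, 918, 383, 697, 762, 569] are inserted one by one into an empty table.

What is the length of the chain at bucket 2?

655 → bucket 10
333 → bucket 2
447 → bucket 10 (collision)
145 → bucket 5
34 → bucket 2 (collision)
117 → bucket 6
918 → bucket 2 (collision)
383 → bucket 3
697 → bucket 2 (collision)
762 → bucket 2 (collision)
569 → bucket 1
Final buckets:
0: -
1: 569
2: 333 -> 34 -> 918 -> 697 -> 762
3: 383
4: -
5: 145
6: 117
7: -
8: -
9: -
10: 655 -> 447
11: -
12: -

5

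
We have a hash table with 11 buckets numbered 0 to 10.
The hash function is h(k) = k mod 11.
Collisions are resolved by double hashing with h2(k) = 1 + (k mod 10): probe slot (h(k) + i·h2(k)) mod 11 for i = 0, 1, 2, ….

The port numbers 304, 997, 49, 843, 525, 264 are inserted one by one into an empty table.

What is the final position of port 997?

4

Insert 304: h=7, slot 7 empty => index 7.
Insert 997: h=7, h2=8, slot 7 occupied => index 4.
Insert 49: h=5, slot 5 empty => index 5.
Insert 843: h=7, h2=4, slot 7 occupied => index 0.
Insert 525: h=8, slot 8 empty => index 8.
Insert 264: h=0, h2=5, slots 0,5 occupied => index 10.
Table: [843, ., ., ., 997, 49, ., 304, 525, ., 264]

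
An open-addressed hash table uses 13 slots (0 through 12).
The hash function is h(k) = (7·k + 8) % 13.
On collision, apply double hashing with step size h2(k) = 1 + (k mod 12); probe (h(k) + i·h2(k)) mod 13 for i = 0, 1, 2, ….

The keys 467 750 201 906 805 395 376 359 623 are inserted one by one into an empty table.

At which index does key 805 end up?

467 hashes to 1; slot 1 is free -> place at 1.
750 hashes to 6; slot 6 is free -> place at 6.
201 hashes to 11; slot 11 is free -> place at 11.
906 hashes to 6, h2=7; 6 taken -> place at 0.
805 hashes to 1, h2=2; 1 taken -> place at 3.
395 hashes to 4; slot 4 is free -> place at 4.
376 hashes to 1, h2=5; 1,6,11,3 taken -> place at 8.
359 hashes to 12; slot 12 is free -> place at 12.
623 hashes to 1, h2=12; 1,0,12,11 taken -> place at 10.
Table: [906, 467, _, 805, 395, _, 750, _, 376, _, 623, 201, 359]

3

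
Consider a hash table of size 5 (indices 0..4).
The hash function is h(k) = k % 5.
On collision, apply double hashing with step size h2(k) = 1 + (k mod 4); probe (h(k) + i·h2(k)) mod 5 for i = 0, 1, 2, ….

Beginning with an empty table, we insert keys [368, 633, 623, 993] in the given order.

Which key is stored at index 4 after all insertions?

993

368: h=3 → slot 3
633: h=3, h2=2, probe 3,0 → slot 0
623: h=3, h2=4, probe 3,2 → slot 2
993: h=3, h2=2, probe 3,0,2,4 → slot 4
Table: [633, _, 623, 368, 993]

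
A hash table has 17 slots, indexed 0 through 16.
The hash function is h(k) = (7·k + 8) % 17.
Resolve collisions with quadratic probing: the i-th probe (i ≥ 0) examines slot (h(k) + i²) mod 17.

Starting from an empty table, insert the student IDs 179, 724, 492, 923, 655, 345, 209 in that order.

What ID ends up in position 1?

492

179 hashes to 3; slot 3 is free → place at 3.
724 hashes to 10; slot 10 is free → place at 10.
492 hashes to 1; slot 1 is free → place at 1.
923 hashes to 9; slot 9 is free → place at 9.
655 hashes to 3; 3 taken → place at 4.
345 hashes to 9; 9,10 taken → place at 13.
209 hashes to 9; 9,10,13,1 taken → place at 8.
Table: [_, 492, _, 179, 655, _, _, _, 209, 923, 724, _, _, 345, _, _, _]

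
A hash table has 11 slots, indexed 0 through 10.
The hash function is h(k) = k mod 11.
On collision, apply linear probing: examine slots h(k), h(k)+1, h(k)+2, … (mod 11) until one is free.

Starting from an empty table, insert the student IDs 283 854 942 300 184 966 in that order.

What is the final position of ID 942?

Insert 283: h=8, slot 8 empty => index 8.
Insert 854: h=7, slot 7 empty => index 7.
Insert 942: h=7, slots 7,8 occupied => index 9.
Insert 300: h=3, slot 3 empty => index 3.
Insert 184: h=8, slots 8,9 occupied => index 10.
Insert 966: h=9, slots 9,10 occupied => index 0.
Table: [966, ., ., 300, ., ., ., 854, 283, 942, 184]

9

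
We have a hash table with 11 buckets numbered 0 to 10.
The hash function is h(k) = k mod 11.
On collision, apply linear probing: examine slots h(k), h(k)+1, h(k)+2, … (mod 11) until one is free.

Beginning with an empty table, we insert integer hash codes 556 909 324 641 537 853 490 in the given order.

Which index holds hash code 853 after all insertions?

Insert 556: h=6, slot 6 empty => index 6.
Insert 909: h=7, slot 7 empty => index 7.
Insert 324: h=5, slot 5 empty => index 5.
Insert 641: h=3, slot 3 empty => index 3.
Insert 537: h=9, slot 9 empty => index 9.
Insert 853: h=6, slots 6,7 occupied => index 8.
Insert 490: h=6, slots 6,7,8,9 occupied => index 10.
Table: [—, —, —, 641, —, 324, 556, 909, 853, 537, 490]

8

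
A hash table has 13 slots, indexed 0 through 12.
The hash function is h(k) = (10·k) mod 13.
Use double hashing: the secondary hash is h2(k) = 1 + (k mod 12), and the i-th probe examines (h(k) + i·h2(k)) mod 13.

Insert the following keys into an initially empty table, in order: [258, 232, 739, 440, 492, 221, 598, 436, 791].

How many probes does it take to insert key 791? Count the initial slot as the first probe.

Insert 258: h=6, slot 6 empty → index 6.
Insert 232: h=6, h2=5, slot 6 occupied → index 11.
Insert 739: h=6, h2=8, slot 6 occupied → index 1.
Insert 440: h=6, h2=9, slot 6 occupied → index 2.
Insert 492: h=6, h2=1, slot 6 occupied → index 7.
Insert 221: h=0, slot 0 empty → index 0.
Insert 598: h=0, h2=11, slots 0,11 occupied → index 9.
Insert 436: h=5, slot 5 empty → index 5.
Insert 791: h=6, h2=12, slots 6,5 occupied → index 4.
Table: [221, 739, 440, -, 791, 436, 258, 492, -, 598, -, 232, -]

3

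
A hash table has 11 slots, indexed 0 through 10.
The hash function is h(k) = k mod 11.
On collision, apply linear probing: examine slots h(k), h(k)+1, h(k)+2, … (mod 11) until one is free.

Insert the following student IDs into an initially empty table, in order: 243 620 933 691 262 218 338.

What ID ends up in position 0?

262

243: h=1 → slot 1
620: h=4 → slot 4
933: h=9 → slot 9
691: h=9, probe 9,10 → slot 10
262: h=9, probe 9,10,0 → slot 0
218: h=9, probe 9,10,0,1,2 → slot 2
338: h=8 → slot 8
Table: [262, 243, 218, -, 620, -, -, -, 338, 933, 691]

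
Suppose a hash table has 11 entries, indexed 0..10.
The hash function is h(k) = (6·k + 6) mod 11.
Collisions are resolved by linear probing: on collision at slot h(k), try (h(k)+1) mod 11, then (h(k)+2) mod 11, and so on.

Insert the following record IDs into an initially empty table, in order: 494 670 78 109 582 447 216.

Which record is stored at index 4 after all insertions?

Insert 494: h=0, slot 0 empty -> index 0.
Insert 670: h=0, slot 0 occupied -> index 1.
Insert 78: h=1, slot 1 occupied -> index 2.
Insert 109: h=0, slots 0,1,2 occupied -> index 3.
Insert 582: h=0, slots 0,1,2,3 occupied -> index 4.
Insert 447: h=4, slot 4 occupied -> index 5.
Insert 216: h=4, slots 4,5 occupied -> index 6.
Table: [494, 670, 78, 109, 582, 447, 216, ., ., ., .]

582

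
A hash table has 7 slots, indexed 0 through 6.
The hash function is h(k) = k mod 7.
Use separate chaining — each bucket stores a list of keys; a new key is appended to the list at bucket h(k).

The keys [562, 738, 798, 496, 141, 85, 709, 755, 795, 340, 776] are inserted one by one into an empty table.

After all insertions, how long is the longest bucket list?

562 -> bucket 2
738 -> bucket 3
798 -> bucket 0
496 -> bucket 6
141 -> bucket 1
85 -> bucket 1 (collision)
709 -> bucket 2 (collision)
755 -> bucket 6 (collision)
795 -> bucket 4
340 -> bucket 4 (collision)
776 -> bucket 6 (collision)
Final buckets:
0: 798
1: 141 -> 85
2: 562 -> 709
3: 738
4: 795 -> 340
5: —
6: 496 -> 755 -> 776

3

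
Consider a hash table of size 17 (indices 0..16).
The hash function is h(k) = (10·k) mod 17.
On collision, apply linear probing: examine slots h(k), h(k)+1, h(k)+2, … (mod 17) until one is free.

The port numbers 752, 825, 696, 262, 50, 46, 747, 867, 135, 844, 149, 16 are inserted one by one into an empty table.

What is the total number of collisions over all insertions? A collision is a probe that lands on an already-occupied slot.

Insert 752: h=6, slot 6 empty => index 6.
Insert 825: h=5, slot 5 empty => index 5.
Insert 696: h=7, slot 7 empty => index 7.
Insert 262: h=2, slot 2 empty => index 2.
Insert 50: h=7, slot 7 occupied => index 8.
Insert 46: h=1, slot 1 empty => index 1.
Insert 747: h=7, slots 7,8 occupied => index 9.
Insert 867: h=0, slot 0 empty => index 0.
Insert 135: h=7, slots 7,8,9 occupied => index 10.
Insert 844: h=8, slots 8,9,10 occupied => index 11.
Insert 149: h=11, slot 11 occupied => index 12.
Insert 16: h=7, slots 7,8,9,10,11,12 occupied => index 13.
Table: [867, 46, 262, —, —, 825, 752, 696, 50, 747, 135, 844, 149, 16, —, —, —]

16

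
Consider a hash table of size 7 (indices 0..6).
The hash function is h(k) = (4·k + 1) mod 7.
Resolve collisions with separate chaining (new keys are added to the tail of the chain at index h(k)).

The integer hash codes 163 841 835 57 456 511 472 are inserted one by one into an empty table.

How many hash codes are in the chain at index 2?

2

Insert 163: h=2, bucket 2 empty → new chain.
Insert 841: h=5, bucket 5 empty → new chain.
Insert 835: h=2, bucket 2 nonempty → append to chain.
Insert 57: h=5, bucket 5 nonempty → append to chain.
Insert 456: h=5, bucket 5 nonempty → append to chain.
Insert 511: h=1, bucket 1 empty → new chain.
Insert 472: h=6, bucket 6 empty → new chain.
Final buckets:
0: .
1: 511
2: 163 -> 835
3: .
4: .
5: 841 -> 57 -> 456
6: 472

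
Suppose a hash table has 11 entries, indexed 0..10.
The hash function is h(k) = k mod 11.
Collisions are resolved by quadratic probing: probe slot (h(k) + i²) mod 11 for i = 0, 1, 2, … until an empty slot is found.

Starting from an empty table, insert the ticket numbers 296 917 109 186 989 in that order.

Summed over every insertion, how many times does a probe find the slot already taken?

6

296: h=10 => slot 10
917: h=4 => slot 4
109: h=10, probe 10,0 => slot 0
186: h=10, probe 10,0,3 => slot 3
989: h=10, probe 10,0,3,8 => slot 8
Table: [109, _, _, 186, 917, _, _, _, 989, _, 296]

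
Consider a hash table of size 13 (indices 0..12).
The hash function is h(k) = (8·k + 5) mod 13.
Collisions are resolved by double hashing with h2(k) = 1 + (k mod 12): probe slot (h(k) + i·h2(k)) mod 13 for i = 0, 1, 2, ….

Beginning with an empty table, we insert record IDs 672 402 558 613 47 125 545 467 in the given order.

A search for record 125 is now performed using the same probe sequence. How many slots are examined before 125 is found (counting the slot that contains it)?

4

Insert 672: h=12, slot 12 empty → index 12.
Insert 402: h=10, slot 10 empty → index 10.
Insert 558: h=10, h2=7, slot 10 occupied → index 4.
Insert 613: h=8, slot 8 empty → index 8.
Insert 47: h=4, h2=12, slot 4 occupied → index 3.
Insert 125: h=4, h2=6, slots 4,10,3 occupied → index 9.
Insert 545: h=10, h2=6, slots 10,3,9 occupied → index 2.
Insert 467: h=10, h2=12, slots 10,9,8 occupied → index 7.
Table: [-, -, 545, 47, 558, -, -, 467, 613, 125, 402, -, 672]
Lookup 125: h=4, h2=6, probe 4,10,3,9 → found at 9.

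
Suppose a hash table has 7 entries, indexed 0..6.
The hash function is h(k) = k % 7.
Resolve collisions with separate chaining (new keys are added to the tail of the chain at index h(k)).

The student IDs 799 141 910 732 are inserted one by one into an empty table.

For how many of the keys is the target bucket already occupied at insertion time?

799 → bucket 1
141 → bucket 1 (collision)
910 → bucket 0
732 → bucket 4
Final buckets:
0: 910
1: 799 -> 141
2: .
3: .
4: 732
5: .
6: .

1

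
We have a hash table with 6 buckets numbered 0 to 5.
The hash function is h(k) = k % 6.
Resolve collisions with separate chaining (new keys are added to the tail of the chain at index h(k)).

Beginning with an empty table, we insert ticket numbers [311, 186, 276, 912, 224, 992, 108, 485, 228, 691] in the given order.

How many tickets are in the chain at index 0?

5

311 -> bucket 5
186 -> bucket 0
276 -> bucket 0 (collision)
912 -> bucket 0 (collision)
224 -> bucket 2
992 -> bucket 2 (collision)
108 -> bucket 0 (collision)
485 -> bucket 5 (collision)
228 -> bucket 0 (collision)
691 -> bucket 1
Final buckets:
0: 186 -> 276 -> 912 -> 108 -> 228
1: 691
2: 224 -> 992
3: .
4: .
5: 311 -> 485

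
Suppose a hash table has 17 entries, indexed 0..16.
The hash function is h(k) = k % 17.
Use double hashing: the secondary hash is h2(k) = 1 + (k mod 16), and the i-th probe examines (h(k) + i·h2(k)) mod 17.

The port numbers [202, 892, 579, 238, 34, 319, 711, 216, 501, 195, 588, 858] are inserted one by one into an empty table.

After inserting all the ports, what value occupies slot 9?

Insert 202: h=15, slot 15 empty => index 15.
Insert 892: h=8, slot 8 empty => index 8.
Insert 579: h=1, slot 1 empty => index 1.
Insert 238: h=0, slot 0 empty => index 0.
Insert 34: h=0, h2=3, slot 0 occupied => index 3.
Insert 319: h=13, slot 13 empty => index 13.
Insert 711: h=14, slot 14 empty => index 14.
Insert 216: h=12, slot 12 empty => index 12.
Insert 501: h=8, h2=6, slots 8,14,3 occupied => index 9.
Insert 195: h=8, h2=4, slots 8,12 occupied => index 16.
Insert 588: h=10, slot 10 empty => index 10.
Insert 858: h=8, h2=11, slot 8 occupied => index 2.
Table: [238, 579, 858, 34, ∅, ∅, ∅, ∅, 892, 501, 588, ∅, 216, 319, 711, 202, 195]

501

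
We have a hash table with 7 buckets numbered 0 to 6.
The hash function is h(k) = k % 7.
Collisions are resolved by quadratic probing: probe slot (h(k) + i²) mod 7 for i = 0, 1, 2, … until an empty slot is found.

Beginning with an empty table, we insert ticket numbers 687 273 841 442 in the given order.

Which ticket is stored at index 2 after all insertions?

841

687: h=1 → slot 1
273: h=0 → slot 0
841: h=1, probe 1,2 → slot 2
442: h=1, probe 1,2,5 → slot 5
Table: [273, 687, 841, —, —, 442, —]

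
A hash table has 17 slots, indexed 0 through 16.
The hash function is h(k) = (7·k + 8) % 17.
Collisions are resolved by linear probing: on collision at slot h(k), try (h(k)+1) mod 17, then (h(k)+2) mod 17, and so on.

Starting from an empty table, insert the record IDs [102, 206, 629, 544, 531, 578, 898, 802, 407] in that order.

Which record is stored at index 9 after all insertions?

629

Insert 102: h=8, slot 8 empty => index 8.
Insert 206: h=5, slot 5 empty => index 5.
Insert 629: h=8, slot 8 occupied => index 9.
Insert 544: h=8, slots 8,9 occupied => index 10.
Insert 531: h=2, slot 2 empty => index 2.
Insert 578: h=8, slots 8,9,10 occupied => index 11.
Insert 898: h=4, slot 4 empty => index 4.
Insert 802: h=12, slot 12 empty => index 12.
Insert 407: h=1, slot 1 empty => index 1.
Table: [∅, 407, 531, ∅, 898, 206, ∅, ∅, 102, 629, 544, 578, 802, ∅, ∅, ∅, ∅]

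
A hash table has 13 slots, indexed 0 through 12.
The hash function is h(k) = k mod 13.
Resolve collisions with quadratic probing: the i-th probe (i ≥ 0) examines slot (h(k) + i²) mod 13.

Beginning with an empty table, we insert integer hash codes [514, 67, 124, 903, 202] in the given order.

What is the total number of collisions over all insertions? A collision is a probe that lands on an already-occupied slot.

Insert 514: h=7, slot 7 empty => index 7.
Insert 67: h=2, slot 2 empty => index 2.
Insert 124: h=7, slot 7 occupied => index 8.
Insert 903: h=6, slot 6 empty => index 6.
Insert 202: h=7, slots 7,8 occupied => index 11.
Table: [_, _, 67, _, _, _, 903, 514, 124, _, _, 202, _]

3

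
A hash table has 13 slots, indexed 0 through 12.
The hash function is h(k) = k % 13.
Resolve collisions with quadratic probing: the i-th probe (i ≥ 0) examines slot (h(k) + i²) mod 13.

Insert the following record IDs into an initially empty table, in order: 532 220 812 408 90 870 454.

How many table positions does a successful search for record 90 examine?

532 hashes to 12; slot 12 is free -> place at 12.
220 hashes to 12; 12 taken -> place at 0.
812 hashes to 6; slot 6 is free -> place at 6.
408 hashes to 5; slot 5 is free -> place at 5.
90 hashes to 12; 12,0 taken -> place at 3.
870 hashes to 12; 12,0,3 taken -> place at 8.
454 hashes to 12; 12,0,3,8 taken -> place at 2.
Table: [220, -, 454, 90, -, 408, 812, -, 870, -, -, -, 532]
Lookup 90: h=12, probe 12,0,3 → found at 3.

3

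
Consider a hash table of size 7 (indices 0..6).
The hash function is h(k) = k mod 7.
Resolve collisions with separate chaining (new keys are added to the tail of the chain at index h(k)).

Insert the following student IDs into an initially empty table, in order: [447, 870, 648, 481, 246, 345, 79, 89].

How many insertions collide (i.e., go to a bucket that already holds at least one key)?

447 → bucket 6
870 → bucket 2
648 → bucket 4
481 → bucket 5
246 → bucket 1
345 → bucket 2 (collision)
79 → bucket 2 (collision)
89 → bucket 5 (collision)
Final buckets:
0: -
1: 246
2: 870 -> 345 -> 79
3: -
4: 648
5: 481 -> 89
6: 447

3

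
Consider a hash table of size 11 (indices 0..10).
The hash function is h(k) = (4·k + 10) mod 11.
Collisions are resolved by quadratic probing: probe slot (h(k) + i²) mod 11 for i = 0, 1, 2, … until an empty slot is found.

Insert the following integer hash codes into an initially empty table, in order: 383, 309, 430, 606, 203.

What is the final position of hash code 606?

7

383 hashes to 2; slot 2 is free => place at 2.
309 hashes to 3; slot 3 is free => place at 3.
430 hashes to 3; 3 taken => place at 4.
606 hashes to 3; 3,4 taken => place at 7.
203 hashes to 8; slot 8 is free => place at 8.
Table: [∅, ∅, 383, 309, 430, ∅, ∅, 606, 203, ∅, ∅]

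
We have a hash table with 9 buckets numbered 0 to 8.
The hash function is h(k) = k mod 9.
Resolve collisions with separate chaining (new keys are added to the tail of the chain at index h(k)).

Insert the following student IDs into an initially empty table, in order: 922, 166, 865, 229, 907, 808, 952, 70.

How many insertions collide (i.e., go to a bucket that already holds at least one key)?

5

Insert 922: h=4, bucket 4 empty -> new chain.
Insert 166: h=4, bucket 4 nonempty -> append to chain.
Insert 865: h=1, bucket 1 empty -> new chain.
Insert 229: h=4, bucket 4 nonempty -> append to chain.
Insert 907: h=7, bucket 7 empty -> new chain.
Insert 808: h=7, bucket 7 nonempty -> append to chain.
Insert 952: h=7, bucket 7 nonempty -> append to chain.
Insert 70: h=7, bucket 7 nonempty -> append to chain.
Final buckets:
0: _
1: 865
2: _
3: _
4: 922 -> 166 -> 229
5: _
6: _
7: 907 -> 808 -> 952 -> 70
8: _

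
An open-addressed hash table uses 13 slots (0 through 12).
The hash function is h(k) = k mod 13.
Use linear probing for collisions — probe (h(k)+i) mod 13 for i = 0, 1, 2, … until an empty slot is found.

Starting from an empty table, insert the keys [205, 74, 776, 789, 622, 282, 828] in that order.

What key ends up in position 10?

205

205: h=10 -> slot 10
74: h=9 -> slot 9
776: h=9, probe 9,10,11 -> slot 11
789: h=9, probe 9,10,11,12 -> slot 12
622: h=11, probe 11,12,0 -> slot 0
282: h=9, probe 9,10,11,12,0,1 -> slot 1
828: h=9, probe 9,10,11,12,0,1,2 -> slot 2
Table: [622, 282, 828, ., ., ., ., ., ., 74, 205, 776, 789]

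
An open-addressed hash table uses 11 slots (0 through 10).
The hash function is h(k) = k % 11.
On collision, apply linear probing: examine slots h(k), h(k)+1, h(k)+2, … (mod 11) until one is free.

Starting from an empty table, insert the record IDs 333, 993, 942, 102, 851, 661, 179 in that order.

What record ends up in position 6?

333: h=3 → slot 3
993: h=3, probe 3,4 → slot 4
942: h=7 → slot 7
102: h=3, probe 3,4,5 → slot 5
851: h=4, probe 4,5,6 → slot 6
661: h=1 → slot 1
179: h=3, probe 3,4,5,6,7,8 → slot 8
Table: [_, 661, _, 333, 993, 102, 851, 942, 179, _, _]

851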